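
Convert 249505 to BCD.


Each digit → 4-bit binary:
  2 → 0010
  4 → 0100
  9 → 1001
  5 → 0101
  0 → 0000
  5 → 0101
= 0010 0100 1001 0101 0000 0101


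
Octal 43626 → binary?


Each octal digit → 3 binary bits:
  4 = 100
  3 = 011
  6 = 110
  2 = 010
  6 = 110
Concatenate: 100 011 110 010 110
= 100011110010110


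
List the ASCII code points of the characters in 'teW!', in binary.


String: 'teW!'  (4 characters)
Per-character ASCII lookup:
  't': lowercase starts at 97: 't' = 97 + 19 = 116 → 1110100
  'e': lowercase starts at 97: 'e' = 97 + 4 = 101 → 1100101
  'W': uppercase starts at 65: 'W' = 65 + 22 = 87 → 1010111
  '!': special character: '!' = 33 → 100001
= 1110100 1100101 1010111 100001


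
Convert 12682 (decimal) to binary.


Divide by 2 repeatedly:
12682 ÷ 2 = 6341 remainder 0
6341 ÷ 2 = 3170 remainder 1
3170 ÷ 2 = 1585 remainder 0
1585 ÷ 2 = 792 remainder 1
792 ÷ 2 = 396 remainder 0
396 ÷ 2 = 198 remainder 0
198 ÷ 2 = 99 remainder 0
99 ÷ 2 = 49 remainder 1
49 ÷ 2 = 24 remainder 1
24 ÷ 2 = 12 remainder 0
12 ÷ 2 = 6 remainder 0
6 ÷ 2 = 3 remainder 0
3 ÷ 2 = 1 remainder 1
1 ÷ 2 = 0 remainder 1
Reading remainders bottom-up:
= 11000110001010


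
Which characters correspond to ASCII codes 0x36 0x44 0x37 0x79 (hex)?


Codes (hex): 0x36 0x44 0x37 0x79
Per-code ASCII lookup:
  0x36 = 54  (range 48-57: digits, 54 - 48 = 6) → '6'
  0x44 = 68  (range 65-90: uppercase, 68 - 65 = 3) → 'D'
  0x37 = 55  (range 48-57: digits, 55 - 48 = 7) → '7'
  0x79 = 121  (range 97-122: lowercase, 121 - 97 = 24) → 'y'
= '6D7y'


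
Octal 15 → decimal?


Positional values:
Position 0: 5 × 8^0 = 5
Position 1: 1 × 8^1 = 8
Sum = 5 + 8
= 13


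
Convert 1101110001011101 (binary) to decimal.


Positional values:
Bit 0: 1 × 2^0 = 1
Bit 2: 1 × 2^2 = 4
Bit 3: 1 × 2^3 = 8
Bit 4: 1 × 2^4 = 16
Bit 6: 1 × 2^6 = 64
Bit 10: 1 × 2^10 = 1024
Bit 11: 1 × 2^11 = 2048
Bit 12: 1 × 2^12 = 4096
Bit 14: 1 × 2^14 = 16384
Bit 15: 1 × 2^15 = 32768
Sum = 1 + 4 + 8 + 16 + 64 + 1024 + 2048 + 4096 + 16384 + 32768
= 56413


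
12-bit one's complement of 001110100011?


Original: 001110100011
Invert all bits:
  bit 0: 0 → 1
  bit 1: 0 → 1
  bit 2: 1 → 0
  bit 3: 1 → 0
  bit 4: 1 → 0
  bit 5: 0 → 1
  bit 6: 1 → 0
  bit 7: 0 → 1
  bit 8: 0 → 1
  bit 9: 0 → 1
  bit 10: 1 → 0
  bit 11: 1 → 0
= 110001011100


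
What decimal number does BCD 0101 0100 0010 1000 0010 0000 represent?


Each 4-bit group → digit:
  0101 → 5
  0100 → 4
  0010 → 2
  1000 → 8
  0010 → 2
  0000 → 0
= 542820


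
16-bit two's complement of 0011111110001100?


Original: 0011111110001100
Step 1 - Invert all bits: 1100000001110011
Step 2 - Add 1: 1100000001110011 + 1
= 1100000001110100 (represents -16268)


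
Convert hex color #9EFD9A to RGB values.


Hex: #9EFD9A
R = 9E₁₆ = 158
G = FD₁₆ = 253
B = 9A₁₆ = 154
= RGB(158, 253, 154)


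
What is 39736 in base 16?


Divide by 16 repeatedly:
39736 ÷ 16 = 2483 remainder 8 (8)
2483 ÷ 16 = 155 remainder 3 (3)
155 ÷ 16 = 9 remainder 11 (B)
9 ÷ 16 = 0 remainder 9 (9)
Reading remainders bottom-up:
= 0x9B38


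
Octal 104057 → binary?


Each octal digit → 3 binary bits:
  1 = 001
  0 = 000
  4 = 100
  0 = 000
  5 = 101
  7 = 111
Concatenate: 001 000 100 000 101 111
= 001000100000101111


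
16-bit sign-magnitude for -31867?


Sign bit: 1 (negative)
Magnitude: 31867 = 111110001111011
= 1111110001111011


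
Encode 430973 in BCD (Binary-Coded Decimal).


Each digit → 4-bit binary:
  4 → 0100
  3 → 0011
  0 → 0000
  9 → 1001
  7 → 0111
  3 → 0011
= 0100 0011 0000 1001 0111 0011


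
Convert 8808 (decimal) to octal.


Divide by 8 repeatedly:
8808 ÷ 8 = 1101 remainder 0
1101 ÷ 8 = 137 remainder 5
137 ÷ 8 = 17 remainder 1
17 ÷ 8 = 2 remainder 1
2 ÷ 8 = 0 remainder 2
Reading remainders bottom-up:
= 0o21150


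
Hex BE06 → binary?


Each hex digit → 4 binary bits:
  B = 1011
  E = 1110
  0 = 0000
  6 = 0110
Concatenate: 1011 1110 0000 0110
= 1011111000000110


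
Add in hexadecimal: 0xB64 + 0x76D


Align and add column by column (LSB to MSB, each column mod 16 with carry):
  0B64
+ 076D
  ----
  col 0: 4(4) + D(13) + 0 (carry in) = 17 → 1(1), carry out 1
  col 1: 6(6) + 6(6) + 1 (carry in) = 13 → D(13), carry out 0
  col 2: B(11) + 7(7) + 0 (carry in) = 18 → 2(2), carry out 1
  col 3: 0(0) + 0(0) + 1 (carry in) = 1 → 1(1), carry out 0
Reading digits MSB→LSB: 12D1
Strip leading zeros: 12D1
= 0x12D1


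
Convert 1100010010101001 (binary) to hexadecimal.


Group into 4-bit nibbles: 1100010010101001
  1100 = C
  0100 = 4
  1010 = A
  1001 = 9
= 0xC4A9


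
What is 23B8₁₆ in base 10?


Positional values:
Position 0: 8 × 16^0 = 8 × 1 = 8
Position 1: B × 16^1 = 11 × 16 = 176
Position 2: 3 × 16^2 = 3 × 256 = 768
Position 3: 2 × 16^3 = 2 × 4096 = 8192
Sum = 8 + 176 + 768 + 8192
= 9144


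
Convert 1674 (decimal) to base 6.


Divide by 6 repeatedly:
1674 ÷ 6 = 279 remainder 0
279 ÷ 6 = 46 remainder 3
46 ÷ 6 = 7 remainder 4
7 ÷ 6 = 1 remainder 1
1 ÷ 6 = 0 remainder 1
Reading remainders bottom-up:
= 11430


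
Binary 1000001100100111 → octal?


Group into 3-bit groups: 001000001100100111
  001 = 1
  000 = 0
  001 = 1
  100 = 4
  100 = 4
  111 = 7
= 0o101447


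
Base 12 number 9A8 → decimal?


Positional values (base 12):
  8 × 12^0 = 8 × 1 = 8
  A × 12^1 = 10 × 12 = 120
  9 × 12^2 = 9 × 144 = 1296
Sum = 8 + 120 + 1296
= 1424


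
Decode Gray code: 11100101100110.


Gray code: 11100101100110
MSB stays the same: 1
Each subsequent bit = prev_binary XOR current_gray:
  B[1] = 1 XOR 1 = 0
  B[2] = 0 XOR 1 = 1
  B[3] = 1 XOR 0 = 1
  B[4] = 1 XOR 0 = 1
  B[5] = 1 XOR 1 = 0
  B[6] = 0 XOR 0 = 0
  B[7] = 0 XOR 1 = 1
  B[8] = 1 XOR 1 = 0
  B[9] = 0 XOR 0 = 0
  B[10] = 0 XOR 0 = 0
  B[11] = 0 XOR 1 = 1
  B[12] = 1 XOR 1 = 0
  B[13] = 0 XOR 0 = 0
= 10111001000100 (11844 decimal)


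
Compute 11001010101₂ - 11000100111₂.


Align and subtract column by column (LSB to MSB, borrowing when needed):
  11001010101
- 11000100111
  -----------
  col 0: (1 - 0 borrow-in) - 1 → 1 - 1 = 0, borrow out 0
  col 1: (0 - 0 borrow-in) - 1 → borrow from next column: (0+2) - 1 = 1, borrow out 1
  col 2: (1 - 1 borrow-in) - 1 → borrow from next column: (0+2) - 1 = 1, borrow out 1
  col 3: (0 - 1 borrow-in) - 0 → borrow from next column: (-1+2) - 0 = 1, borrow out 1
  col 4: (1 - 1 borrow-in) - 0 → 0 - 0 = 0, borrow out 0
  col 5: (0 - 0 borrow-in) - 1 → borrow from next column: (0+2) - 1 = 1, borrow out 1
  col 6: (1 - 1 borrow-in) - 0 → 0 - 0 = 0, borrow out 0
  col 7: (0 - 0 borrow-in) - 0 → 0 - 0 = 0, borrow out 0
  col 8: (0 - 0 borrow-in) - 0 → 0 - 0 = 0, borrow out 0
  col 9: (1 - 0 borrow-in) - 1 → 1 - 1 = 0, borrow out 0
  col 10: (1 - 0 borrow-in) - 1 → 1 - 1 = 0, borrow out 0
Reading bits MSB→LSB: 00000101110
Strip leading zeros: 101110
= 101110


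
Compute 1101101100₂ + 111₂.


Align and add column by column (LSB to MSB, carry propagating):
  01101101100
+ 00000000111
  -----------
  col 0: 0 + 1 + 0 (carry in) = 1 → bit 1, carry out 0
  col 1: 0 + 1 + 0 (carry in) = 1 → bit 1, carry out 0
  col 2: 1 + 1 + 0 (carry in) = 2 → bit 0, carry out 1
  col 3: 1 + 0 + 1 (carry in) = 2 → bit 0, carry out 1
  col 4: 0 + 0 + 1 (carry in) = 1 → bit 1, carry out 0
  col 5: 1 + 0 + 0 (carry in) = 1 → bit 1, carry out 0
  col 6: 1 + 0 + 0 (carry in) = 1 → bit 1, carry out 0
  col 7: 0 + 0 + 0 (carry in) = 0 → bit 0, carry out 0
  col 8: 1 + 0 + 0 (carry in) = 1 → bit 1, carry out 0
  col 9: 1 + 0 + 0 (carry in) = 1 → bit 1, carry out 0
  col 10: 0 + 0 + 0 (carry in) = 0 → bit 0, carry out 0
Reading bits MSB→LSB: 01101110011
Strip leading zeros: 1101110011
= 1101110011


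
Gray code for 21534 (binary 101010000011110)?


Binary: 101010000011110
Gray code: G = B XOR (B >> 1)
B >> 1 = 010101000001111
101010000011110 XOR 010101000001111:
  1 XOR 0 = 1
  0 XOR 1 = 1
  1 XOR 0 = 1
  0 XOR 1 = 1
  1 XOR 0 = 1
  0 XOR 1 = 1
  0 XOR 0 = 0
  0 XOR 0 = 0
  0 XOR 0 = 0
  0 XOR 0 = 0
  1 XOR 0 = 1
  1 XOR 1 = 0
  1 XOR 1 = 0
  1 XOR 1 = 0
  0 XOR 1 = 1
= 111111000010001


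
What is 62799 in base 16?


Divide by 16 repeatedly:
62799 ÷ 16 = 3924 remainder 15 (F)
3924 ÷ 16 = 245 remainder 4 (4)
245 ÷ 16 = 15 remainder 5 (5)
15 ÷ 16 = 0 remainder 15 (F)
Reading remainders bottom-up:
= 0xF54F


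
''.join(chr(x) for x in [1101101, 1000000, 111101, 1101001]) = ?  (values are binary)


Codes (binary): 1101101 1000000 111101 1101001
Per-code ASCII lookup:
  1101101 = 109  (range 97-122: lowercase, 109 - 97 = 12) → 'm'
  1000000 = 64  (special character) → '@'
  111101 = 61  (special character) → '='
  1101001 = 105  (range 97-122: lowercase, 105 - 97 = 8) → 'i'
= 'm@=i'


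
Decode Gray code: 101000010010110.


Gray code: 101000010010110
MSB stays the same: 1
Each subsequent bit = prev_binary XOR current_gray:
  B[1] = 1 XOR 0 = 1
  B[2] = 1 XOR 1 = 0
  B[3] = 0 XOR 0 = 0
  B[4] = 0 XOR 0 = 0
  B[5] = 0 XOR 0 = 0
  B[6] = 0 XOR 0 = 0
  B[7] = 0 XOR 1 = 1
  B[8] = 1 XOR 0 = 1
  B[9] = 1 XOR 0 = 1
  B[10] = 1 XOR 1 = 0
  B[11] = 0 XOR 0 = 0
  B[12] = 0 XOR 1 = 1
  B[13] = 1 XOR 1 = 0
  B[14] = 0 XOR 0 = 0
= 110000011100100 (24804 decimal)


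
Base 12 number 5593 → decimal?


Positional values (base 12):
  3 × 12^0 = 3 × 1 = 3
  9 × 12^1 = 9 × 12 = 108
  5 × 12^2 = 5 × 144 = 720
  5 × 12^3 = 5 × 1728 = 8640
Sum = 3 + 108 + 720 + 8640
= 9471


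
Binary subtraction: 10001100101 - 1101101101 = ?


Align and subtract column by column (LSB to MSB, borrowing when needed):
  10001100101
- 01101101101
  -----------
  col 0: (1 - 0 borrow-in) - 1 → 1 - 1 = 0, borrow out 0
  col 1: (0 - 0 borrow-in) - 0 → 0 - 0 = 0, borrow out 0
  col 2: (1 - 0 borrow-in) - 1 → 1 - 1 = 0, borrow out 0
  col 3: (0 - 0 borrow-in) - 1 → borrow from next column: (0+2) - 1 = 1, borrow out 1
  col 4: (0 - 1 borrow-in) - 0 → borrow from next column: (-1+2) - 0 = 1, borrow out 1
  col 5: (1 - 1 borrow-in) - 1 → borrow from next column: (0+2) - 1 = 1, borrow out 1
  col 6: (1 - 1 borrow-in) - 1 → borrow from next column: (0+2) - 1 = 1, borrow out 1
  col 7: (0 - 1 borrow-in) - 0 → borrow from next column: (-1+2) - 0 = 1, borrow out 1
  col 8: (0 - 1 borrow-in) - 1 → borrow from next column: (-1+2) - 1 = 0, borrow out 1
  col 9: (0 - 1 borrow-in) - 1 → borrow from next column: (-1+2) - 1 = 0, borrow out 1
  col 10: (1 - 1 borrow-in) - 0 → 0 - 0 = 0, borrow out 0
Reading bits MSB→LSB: 00011111000
Strip leading zeros: 11111000
= 11111000


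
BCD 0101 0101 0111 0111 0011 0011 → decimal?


Each 4-bit group → digit:
  0101 → 5
  0101 → 5
  0111 → 7
  0111 → 7
  0011 → 3
  0011 → 3
= 557733


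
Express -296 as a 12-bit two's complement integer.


Original: 000100101000
Step 1 - Invert all bits: 111011010111
Step 2 - Add 1: 111011010111 + 1
= 111011011000 (represents -296)


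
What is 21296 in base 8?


Divide by 8 repeatedly:
21296 ÷ 8 = 2662 remainder 0
2662 ÷ 8 = 332 remainder 6
332 ÷ 8 = 41 remainder 4
41 ÷ 8 = 5 remainder 1
5 ÷ 8 = 0 remainder 5
Reading remainders bottom-up:
= 0o51460


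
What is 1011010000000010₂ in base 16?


Group into 4-bit nibbles: 1011010000000010
  1011 = B
  0100 = 4
  0000 = 0
  0010 = 2
= 0xB402


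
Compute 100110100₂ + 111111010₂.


Align and add column by column (LSB to MSB, carry propagating):
  0100110100
+ 0111111010
  ----------
  col 0: 0 + 0 + 0 (carry in) = 0 → bit 0, carry out 0
  col 1: 0 + 1 + 0 (carry in) = 1 → bit 1, carry out 0
  col 2: 1 + 0 + 0 (carry in) = 1 → bit 1, carry out 0
  col 3: 0 + 1 + 0 (carry in) = 1 → bit 1, carry out 0
  col 4: 1 + 1 + 0 (carry in) = 2 → bit 0, carry out 1
  col 5: 1 + 1 + 1 (carry in) = 3 → bit 1, carry out 1
  col 6: 0 + 1 + 1 (carry in) = 2 → bit 0, carry out 1
  col 7: 0 + 1 + 1 (carry in) = 2 → bit 0, carry out 1
  col 8: 1 + 1 + 1 (carry in) = 3 → bit 1, carry out 1
  col 9: 0 + 0 + 1 (carry in) = 1 → bit 1, carry out 0
Reading bits MSB→LSB: 1100101110
Strip leading zeros: 1100101110
= 1100101110


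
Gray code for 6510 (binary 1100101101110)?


Binary: 1100101101110
Gray code: G = B XOR (B >> 1)
B >> 1 = 0110010110111
1100101101110 XOR 0110010110111:
  1 XOR 0 = 1
  1 XOR 1 = 0
  0 XOR 1 = 1
  0 XOR 0 = 0
  1 XOR 0 = 1
  0 XOR 1 = 1
  1 XOR 0 = 1
  1 XOR 1 = 0
  0 XOR 1 = 1
  1 XOR 0 = 1
  1 XOR 1 = 0
  1 XOR 1 = 0
  0 XOR 1 = 1
= 1010111011001


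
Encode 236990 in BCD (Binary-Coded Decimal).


Each digit → 4-bit binary:
  2 → 0010
  3 → 0011
  6 → 0110
  9 → 1001
  9 → 1001
  0 → 0000
= 0010 0011 0110 1001 1001 0000


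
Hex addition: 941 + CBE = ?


Align and add column by column (LSB to MSB, each column mod 16 with carry):
  0941
+ 0CBE
  ----
  col 0: 1(1) + E(14) + 0 (carry in) = 15 → F(15), carry out 0
  col 1: 4(4) + B(11) + 0 (carry in) = 15 → F(15), carry out 0
  col 2: 9(9) + C(12) + 0 (carry in) = 21 → 5(5), carry out 1
  col 3: 0(0) + 0(0) + 1 (carry in) = 1 → 1(1), carry out 0
Reading digits MSB→LSB: 15FF
Strip leading zeros: 15FF
= 0x15FF


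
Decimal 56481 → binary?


Divide by 2 repeatedly:
56481 ÷ 2 = 28240 remainder 1
28240 ÷ 2 = 14120 remainder 0
14120 ÷ 2 = 7060 remainder 0
7060 ÷ 2 = 3530 remainder 0
3530 ÷ 2 = 1765 remainder 0
1765 ÷ 2 = 882 remainder 1
882 ÷ 2 = 441 remainder 0
441 ÷ 2 = 220 remainder 1
220 ÷ 2 = 110 remainder 0
110 ÷ 2 = 55 remainder 0
55 ÷ 2 = 27 remainder 1
27 ÷ 2 = 13 remainder 1
13 ÷ 2 = 6 remainder 1
6 ÷ 2 = 3 remainder 0
3 ÷ 2 = 1 remainder 1
1 ÷ 2 = 0 remainder 1
Reading remainders bottom-up:
= 1101110010100001


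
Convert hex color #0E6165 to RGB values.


Hex: #0E6165
R = 0E₁₆ = 14
G = 61₁₆ = 97
B = 65₁₆ = 101
= RGB(14, 97, 101)


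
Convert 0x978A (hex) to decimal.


Positional values:
Position 0: A × 16^0 = 10 × 1 = 10
Position 1: 8 × 16^1 = 8 × 16 = 128
Position 2: 7 × 16^2 = 7 × 256 = 1792
Position 3: 9 × 16^3 = 9 × 4096 = 36864
Sum = 10 + 128 + 1792 + 36864
= 38794


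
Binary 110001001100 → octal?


Group into 3-bit groups: 110001001100
  110 = 6
  001 = 1
  001 = 1
  100 = 4
= 0o6114


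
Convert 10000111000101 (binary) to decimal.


Positional values:
Bit 0: 1 × 2^0 = 1
Bit 2: 1 × 2^2 = 4
Bit 6: 1 × 2^6 = 64
Bit 7: 1 × 2^7 = 128
Bit 8: 1 × 2^8 = 256
Bit 13: 1 × 2^13 = 8192
Sum = 1 + 4 + 64 + 128 + 256 + 8192
= 8645


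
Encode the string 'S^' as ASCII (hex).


String: 'S^'  (2 characters)
Per-character ASCII lookup:
  'S': uppercase starts at 65: 'S' = 65 + 18 = 83 → 0x53
  '^': special character: '^' = 94 → 0x5E
= 0x53 0x5E


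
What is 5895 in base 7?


Divide by 7 repeatedly:
5895 ÷ 7 = 842 remainder 1
842 ÷ 7 = 120 remainder 2
120 ÷ 7 = 17 remainder 1
17 ÷ 7 = 2 remainder 3
2 ÷ 7 = 0 remainder 2
Reading remainders bottom-up:
= 23121


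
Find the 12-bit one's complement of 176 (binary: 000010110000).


Original: 000010110000
Invert all bits:
  bit 0: 0 → 1
  bit 1: 0 → 1
  bit 2: 0 → 1
  bit 3: 0 → 1
  bit 4: 1 → 0
  bit 5: 0 → 1
  bit 6: 1 → 0
  bit 7: 1 → 0
  bit 8: 0 → 1
  bit 9: 0 → 1
  bit 10: 0 → 1
  bit 11: 0 → 1
= 111101001111


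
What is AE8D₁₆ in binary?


Each hex digit → 4 binary bits:
  A = 1010
  E = 1110
  8 = 1000
  D = 1101
Concatenate: 1010 1110 1000 1101
= 1010111010001101


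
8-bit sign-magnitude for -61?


Sign bit: 1 (negative)
Magnitude: 61 = 0111101
= 10111101


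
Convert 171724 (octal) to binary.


Each octal digit → 3 binary bits:
  1 = 001
  7 = 111
  1 = 001
  7 = 111
  2 = 010
  4 = 100
Concatenate: 001 111 001 111 010 100
= 001111001111010100


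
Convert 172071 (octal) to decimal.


Positional values:
Position 0: 1 × 8^0 = 1
Position 1: 7 × 8^1 = 56
Position 2: 0 × 8^2 = 0
Position 3: 2 × 8^3 = 1024
Position 4: 7 × 8^4 = 28672
Position 5: 1 × 8^5 = 32768
Sum = 1 + 56 + 0 + 1024 + 28672 + 32768
= 62521


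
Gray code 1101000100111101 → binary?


Gray code: 1101000100111101
MSB stays the same: 1
Each subsequent bit = prev_binary XOR current_gray:
  B[1] = 1 XOR 1 = 0
  B[2] = 0 XOR 0 = 0
  B[3] = 0 XOR 1 = 1
  B[4] = 1 XOR 0 = 1
  B[5] = 1 XOR 0 = 1
  B[6] = 1 XOR 0 = 1
  B[7] = 1 XOR 1 = 0
  B[8] = 0 XOR 0 = 0
  B[9] = 0 XOR 0 = 0
  B[10] = 0 XOR 1 = 1
  B[11] = 1 XOR 1 = 0
  B[12] = 0 XOR 1 = 1
  B[13] = 1 XOR 1 = 0
  B[14] = 0 XOR 0 = 0
  B[15] = 0 XOR 1 = 1
= 1001111000101001 (40489 decimal)


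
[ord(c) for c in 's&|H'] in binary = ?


String: 's&|H'  (4 characters)
Per-character ASCII lookup:
  's': lowercase starts at 97: 's' = 97 + 18 = 115 → 1110011
  '&': special character: '&' = 38 → 100110
  '|': special character: '|' = 124 → 1111100
  'H': uppercase starts at 65: 'H' = 65 + 7 = 72 → 1001000
= 1110011 100110 1111100 1001000


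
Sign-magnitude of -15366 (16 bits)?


Sign bit: 1 (negative)
Magnitude: 15366 = 011110000000110
= 1011110000000110


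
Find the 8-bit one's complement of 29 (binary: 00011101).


Original: 00011101
Invert all bits:
  bit 0: 0 → 1
  bit 1: 0 → 1
  bit 2: 0 → 1
  bit 3: 1 → 0
  bit 4: 1 → 0
  bit 5: 1 → 0
  bit 6: 0 → 1
  bit 7: 1 → 0
= 11100010


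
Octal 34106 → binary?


Each octal digit → 3 binary bits:
  3 = 011
  4 = 100
  1 = 001
  0 = 000
  6 = 110
Concatenate: 011 100 001 000 110
= 011100001000110


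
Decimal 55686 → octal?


Divide by 8 repeatedly:
55686 ÷ 8 = 6960 remainder 6
6960 ÷ 8 = 870 remainder 0
870 ÷ 8 = 108 remainder 6
108 ÷ 8 = 13 remainder 4
13 ÷ 8 = 1 remainder 5
1 ÷ 8 = 0 remainder 1
Reading remainders bottom-up:
= 0o154606


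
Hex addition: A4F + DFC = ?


Align and add column by column (LSB to MSB, each column mod 16 with carry):
  0A4F
+ 0DFC
  ----
  col 0: F(15) + C(12) + 0 (carry in) = 27 → B(11), carry out 1
  col 1: 4(4) + F(15) + 1 (carry in) = 20 → 4(4), carry out 1
  col 2: A(10) + D(13) + 1 (carry in) = 24 → 8(8), carry out 1
  col 3: 0(0) + 0(0) + 1 (carry in) = 1 → 1(1), carry out 0
Reading digits MSB→LSB: 184B
Strip leading zeros: 184B
= 0x184B


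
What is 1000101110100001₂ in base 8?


Group into 3-bit groups: 001000101110100001
  001 = 1
  000 = 0
  101 = 5
  110 = 6
  100 = 4
  001 = 1
= 0o105641


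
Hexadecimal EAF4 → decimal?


Positional values:
Position 0: 4 × 16^0 = 4 × 1 = 4
Position 1: F × 16^1 = 15 × 16 = 240
Position 2: A × 16^2 = 10 × 256 = 2560
Position 3: E × 16^3 = 14 × 4096 = 57344
Sum = 4 + 240 + 2560 + 57344
= 60148


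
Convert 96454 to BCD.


Each digit → 4-bit binary:
  9 → 1001
  6 → 0110
  4 → 0100
  5 → 0101
  4 → 0100
= 1001 0110 0100 0101 0100


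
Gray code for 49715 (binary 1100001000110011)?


Binary: 1100001000110011
Gray code: G = B XOR (B >> 1)
B >> 1 = 0110000100011001
1100001000110011 XOR 0110000100011001:
  1 XOR 0 = 1
  1 XOR 1 = 0
  0 XOR 1 = 1
  0 XOR 0 = 0
  0 XOR 0 = 0
  0 XOR 0 = 0
  1 XOR 0 = 1
  0 XOR 1 = 1
  0 XOR 0 = 0
  0 XOR 0 = 0
  1 XOR 0 = 1
  1 XOR 1 = 0
  0 XOR 1 = 1
  0 XOR 0 = 0
  1 XOR 0 = 1
  1 XOR 1 = 0
= 1010001100101010


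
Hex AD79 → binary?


Each hex digit → 4 binary bits:
  A = 1010
  D = 1101
  7 = 0111
  9 = 1001
Concatenate: 1010 1101 0111 1001
= 1010110101111001


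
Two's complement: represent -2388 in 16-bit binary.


Original: 0000100101010100
Step 1 - Invert all bits: 1111011010101011
Step 2 - Add 1: 1111011010101011 + 1
= 1111011010101100 (represents -2388)


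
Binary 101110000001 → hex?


Group into 4-bit nibbles: 101110000001
  1011 = B
  1000 = 8
  0001 = 1
= 0xB81


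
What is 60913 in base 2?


Divide by 2 repeatedly:
60913 ÷ 2 = 30456 remainder 1
30456 ÷ 2 = 15228 remainder 0
15228 ÷ 2 = 7614 remainder 0
7614 ÷ 2 = 3807 remainder 0
3807 ÷ 2 = 1903 remainder 1
1903 ÷ 2 = 951 remainder 1
951 ÷ 2 = 475 remainder 1
475 ÷ 2 = 237 remainder 1
237 ÷ 2 = 118 remainder 1
118 ÷ 2 = 59 remainder 0
59 ÷ 2 = 29 remainder 1
29 ÷ 2 = 14 remainder 1
14 ÷ 2 = 7 remainder 0
7 ÷ 2 = 3 remainder 1
3 ÷ 2 = 1 remainder 1
1 ÷ 2 = 0 remainder 1
Reading remainders bottom-up:
= 1110110111110001


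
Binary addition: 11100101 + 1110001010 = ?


Align and add column by column (LSB to MSB, carry propagating):
  00011100101
+ 01110001010
  -----------
  col 0: 1 + 0 + 0 (carry in) = 1 → bit 1, carry out 0
  col 1: 0 + 1 + 0 (carry in) = 1 → bit 1, carry out 0
  col 2: 1 + 0 + 0 (carry in) = 1 → bit 1, carry out 0
  col 3: 0 + 1 + 0 (carry in) = 1 → bit 1, carry out 0
  col 4: 0 + 0 + 0 (carry in) = 0 → bit 0, carry out 0
  col 5: 1 + 0 + 0 (carry in) = 1 → bit 1, carry out 0
  col 6: 1 + 0 + 0 (carry in) = 1 → bit 1, carry out 0
  col 7: 1 + 1 + 0 (carry in) = 2 → bit 0, carry out 1
  col 8: 0 + 1 + 1 (carry in) = 2 → bit 0, carry out 1
  col 9: 0 + 1 + 1 (carry in) = 2 → bit 0, carry out 1
  col 10: 0 + 0 + 1 (carry in) = 1 → bit 1, carry out 0
Reading bits MSB→LSB: 10001101111
Strip leading zeros: 10001101111
= 10001101111


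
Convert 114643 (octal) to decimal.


Positional values:
Position 0: 3 × 8^0 = 3
Position 1: 4 × 8^1 = 32
Position 2: 6 × 8^2 = 384
Position 3: 4 × 8^3 = 2048
Position 4: 1 × 8^4 = 4096
Position 5: 1 × 8^5 = 32768
Sum = 3 + 32 + 384 + 2048 + 4096 + 32768
= 39331


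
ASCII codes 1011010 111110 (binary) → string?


Codes (binary): 1011010 111110
Per-code ASCII lookup:
  1011010 = 90  (range 65-90: uppercase, 90 - 65 = 25) → 'Z'
  111110 = 62  (special character) → '>'
= 'Z>'


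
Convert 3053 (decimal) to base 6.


Divide by 6 repeatedly:
3053 ÷ 6 = 508 remainder 5
508 ÷ 6 = 84 remainder 4
84 ÷ 6 = 14 remainder 0
14 ÷ 6 = 2 remainder 2
2 ÷ 6 = 0 remainder 2
Reading remainders bottom-up:
= 22045


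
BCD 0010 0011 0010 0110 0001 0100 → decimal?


Each 4-bit group → digit:
  0010 → 2
  0011 → 3
  0010 → 2
  0110 → 6
  0001 → 1
  0100 → 4
= 232614


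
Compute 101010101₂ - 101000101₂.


Align and subtract column by column (LSB to MSB, borrowing when needed):
  101010101
- 101000101
  ---------
  col 0: (1 - 0 borrow-in) - 1 → 1 - 1 = 0, borrow out 0
  col 1: (0 - 0 borrow-in) - 0 → 0 - 0 = 0, borrow out 0
  col 2: (1 - 0 borrow-in) - 1 → 1 - 1 = 0, borrow out 0
  col 3: (0 - 0 borrow-in) - 0 → 0 - 0 = 0, borrow out 0
  col 4: (1 - 0 borrow-in) - 0 → 1 - 0 = 1, borrow out 0
  col 5: (0 - 0 borrow-in) - 0 → 0 - 0 = 0, borrow out 0
  col 6: (1 - 0 borrow-in) - 1 → 1 - 1 = 0, borrow out 0
  col 7: (0 - 0 borrow-in) - 0 → 0 - 0 = 0, borrow out 0
  col 8: (1 - 0 borrow-in) - 1 → 1 - 1 = 0, borrow out 0
Reading bits MSB→LSB: 000010000
Strip leading zeros: 10000
= 10000


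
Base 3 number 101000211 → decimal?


Positional values (base 3):
  1 × 3^0 = 1 × 1 = 1
  1 × 3^1 = 1 × 3 = 3
  2 × 3^2 = 2 × 9 = 18
  0 × 3^3 = 0 × 27 = 0
  0 × 3^4 = 0 × 81 = 0
  0 × 3^5 = 0 × 243 = 0
  1 × 3^6 = 1 × 729 = 729
  0 × 3^7 = 0 × 2187 = 0
  1 × 3^8 = 1 × 6561 = 6561
Sum = 1 + 3 + 18 + 0 + 0 + 0 + 729 + 0 + 6561
= 7312


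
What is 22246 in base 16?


Divide by 16 repeatedly:
22246 ÷ 16 = 1390 remainder 6 (6)
1390 ÷ 16 = 86 remainder 14 (E)
86 ÷ 16 = 5 remainder 6 (6)
5 ÷ 16 = 0 remainder 5 (5)
Reading remainders bottom-up:
= 0x56E6


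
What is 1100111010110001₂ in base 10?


Positional values:
Bit 0: 1 × 2^0 = 1
Bit 4: 1 × 2^4 = 16
Bit 5: 1 × 2^5 = 32
Bit 7: 1 × 2^7 = 128
Bit 9: 1 × 2^9 = 512
Bit 10: 1 × 2^10 = 1024
Bit 11: 1 × 2^11 = 2048
Bit 14: 1 × 2^14 = 16384
Bit 15: 1 × 2^15 = 32768
Sum = 1 + 16 + 32 + 128 + 512 + 1024 + 2048 + 16384 + 32768
= 52913


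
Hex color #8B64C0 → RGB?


Hex: #8B64C0
R = 8B₁₆ = 139
G = 64₁₆ = 100
B = C0₁₆ = 192
= RGB(139, 100, 192)


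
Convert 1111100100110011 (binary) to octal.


Group into 3-bit groups: 001111100100110011
  001 = 1
  111 = 7
  100 = 4
  100 = 4
  110 = 6
  011 = 3
= 0o174463


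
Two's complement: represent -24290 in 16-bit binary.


Original: 0101111011100010
Step 1 - Invert all bits: 1010000100011101
Step 2 - Add 1: 1010000100011101 + 1
= 1010000100011110 (represents -24290)


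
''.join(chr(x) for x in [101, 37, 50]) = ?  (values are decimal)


Codes (decimal): 101 37 50
Per-code ASCII lookup:
  101  (range 97-122: lowercase, 101 - 97 = 4) → 'e'
  37  (special character) → '%'
  50  (range 48-57: digits, 50 - 48 = 2) → '2'
= 'e%2'


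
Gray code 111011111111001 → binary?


Gray code: 111011111111001
MSB stays the same: 1
Each subsequent bit = prev_binary XOR current_gray:
  B[1] = 1 XOR 1 = 0
  B[2] = 0 XOR 1 = 1
  B[3] = 1 XOR 0 = 1
  B[4] = 1 XOR 1 = 0
  B[5] = 0 XOR 1 = 1
  B[6] = 1 XOR 1 = 0
  B[7] = 0 XOR 1 = 1
  B[8] = 1 XOR 1 = 0
  B[9] = 0 XOR 1 = 1
  B[10] = 1 XOR 1 = 0
  B[11] = 0 XOR 1 = 1
  B[12] = 1 XOR 0 = 1
  B[13] = 1 XOR 0 = 1
  B[14] = 1 XOR 1 = 0
= 101101010101110 (23214 decimal)


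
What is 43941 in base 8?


Divide by 8 repeatedly:
43941 ÷ 8 = 5492 remainder 5
5492 ÷ 8 = 686 remainder 4
686 ÷ 8 = 85 remainder 6
85 ÷ 8 = 10 remainder 5
10 ÷ 8 = 1 remainder 2
1 ÷ 8 = 0 remainder 1
Reading remainders bottom-up:
= 0o125645


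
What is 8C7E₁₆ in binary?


Each hex digit → 4 binary bits:
  8 = 1000
  C = 1100
  7 = 0111
  E = 1110
Concatenate: 1000 1100 0111 1110
= 1000110001111110


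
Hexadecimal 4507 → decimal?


Positional values:
Position 0: 7 × 16^0 = 7 × 1 = 7
Position 1: 0 × 16^1 = 0 × 16 = 0
Position 2: 5 × 16^2 = 5 × 256 = 1280
Position 3: 4 × 16^3 = 4 × 4096 = 16384
Sum = 7 + 0 + 1280 + 16384
= 17671


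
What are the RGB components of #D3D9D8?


Hex: #D3D9D8
R = D3₁₆ = 211
G = D9₁₆ = 217
B = D8₁₆ = 216
= RGB(211, 217, 216)


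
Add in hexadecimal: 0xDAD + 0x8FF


Align and add column by column (LSB to MSB, each column mod 16 with carry):
  0DAD
+ 08FF
  ----
  col 0: D(13) + F(15) + 0 (carry in) = 28 → C(12), carry out 1
  col 1: A(10) + F(15) + 1 (carry in) = 26 → A(10), carry out 1
  col 2: D(13) + 8(8) + 1 (carry in) = 22 → 6(6), carry out 1
  col 3: 0(0) + 0(0) + 1 (carry in) = 1 → 1(1), carry out 0
Reading digits MSB→LSB: 16AC
Strip leading zeros: 16AC
= 0x16AC


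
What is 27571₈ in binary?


Each octal digit → 3 binary bits:
  2 = 010
  7 = 111
  5 = 101
  7 = 111
  1 = 001
Concatenate: 010 111 101 111 001
= 010111101111001


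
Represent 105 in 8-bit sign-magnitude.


Sign bit: 0 (positive)
Magnitude: 105 = 1101001
= 01101001


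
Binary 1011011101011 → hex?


Group into 4-bit nibbles: 0001011011101011
  0001 = 1
  0110 = 6
  1110 = E
  1011 = B
= 0x16EB


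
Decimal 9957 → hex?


Divide by 16 repeatedly:
9957 ÷ 16 = 622 remainder 5 (5)
622 ÷ 16 = 38 remainder 14 (E)
38 ÷ 16 = 2 remainder 6 (6)
2 ÷ 16 = 0 remainder 2 (2)
Reading remainders bottom-up:
= 0x26E5


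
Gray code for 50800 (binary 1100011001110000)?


Binary: 1100011001110000
Gray code: G = B XOR (B >> 1)
B >> 1 = 0110001100111000
1100011001110000 XOR 0110001100111000:
  1 XOR 0 = 1
  1 XOR 1 = 0
  0 XOR 1 = 1
  0 XOR 0 = 0
  0 XOR 0 = 0
  1 XOR 0 = 1
  1 XOR 1 = 0
  0 XOR 1 = 1
  0 XOR 0 = 0
  1 XOR 0 = 1
  1 XOR 1 = 0
  1 XOR 1 = 0
  0 XOR 1 = 1
  0 XOR 0 = 0
  0 XOR 0 = 0
  0 XOR 0 = 0
= 1010010101001000


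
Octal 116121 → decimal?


Positional values:
Position 0: 1 × 8^0 = 1
Position 1: 2 × 8^1 = 16
Position 2: 1 × 8^2 = 64
Position 3: 6 × 8^3 = 3072
Position 4: 1 × 8^4 = 4096
Position 5: 1 × 8^5 = 32768
Sum = 1 + 16 + 64 + 3072 + 4096 + 32768
= 40017


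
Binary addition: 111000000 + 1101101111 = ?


Align and add column by column (LSB to MSB, carry propagating):
  00111000000
+ 01101101111
  -----------
  col 0: 0 + 1 + 0 (carry in) = 1 → bit 1, carry out 0
  col 1: 0 + 1 + 0 (carry in) = 1 → bit 1, carry out 0
  col 2: 0 + 1 + 0 (carry in) = 1 → bit 1, carry out 0
  col 3: 0 + 1 + 0 (carry in) = 1 → bit 1, carry out 0
  col 4: 0 + 0 + 0 (carry in) = 0 → bit 0, carry out 0
  col 5: 0 + 1 + 0 (carry in) = 1 → bit 1, carry out 0
  col 6: 1 + 1 + 0 (carry in) = 2 → bit 0, carry out 1
  col 7: 1 + 0 + 1 (carry in) = 2 → bit 0, carry out 1
  col 8: 1 + 1 + 1 (carry in) = 3 → bit 1, carry out 1
  col 9: 0 + 1 + 1 (carry in) = 2 → bit 0, carry out 1
  col 10: 0 + 0 + 1 (carry in) = 1 → bit 1, carry out 0
Reading bits MSB→LSB: 10100101111
Strip leading zeros: 10100101111
= 10100101111


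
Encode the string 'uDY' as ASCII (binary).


String: 'uDY'  (3 characters)
Per-character ASCII lookup:
  'u': lowercase starts at 97: 'u' = 97 + 20 = 117 → 1110101
  'D': uppercase starts at 65: 'D' = 65 + 3 = 68 → 1000100
  'Y': uppercase starts at 65: 'Y' = 65 + 24 = 89 → 1011001
= 1110101 1000100 1011001


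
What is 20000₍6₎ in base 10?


Positional values (base 6):
  0 × 6^0 = 0 × 1 = 0
  0 × 6^1 = 0 × 6 = 0
  0 × 6^2 = 0 × 36 = 0
  0 × 6^3 = 0 × 216 = 0
  2 × 6^4 = 2 × 1296 = 2592
Sum = 0 + 0 + 0 + 0 + 2592
= 2592


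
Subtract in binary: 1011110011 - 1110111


Align and subtract column by column (LSB to MSB, borrowing when needed):
  1011110011
- 0001110111
  ----------
  col 0: (1 - 0 borrow-in) - 1 → 1 - 1 = 0, borrow out 0
  col 1: (1 - 0 borrow-in) - 1 → 1 - 1 = 0, borrow out 0
  col 2: (0 - 0 borrow-in) - 1 → borrow from next column: (0+2) - 1 = 1, borrow out 1
  col 3: (0 - 1 borrow-in) - 0 → borrow from next column: (-1+2) - 0 = 1, borrow out 1
  col 4: (1 - 1 borrow-in) - 1 → borrow from next column: (0+2) - 1 = 1, borrow out 1
  col 5: (1 - 1 borrow-in) - 1 → borrow from next column: (0+2) - 1 = 1, borrow out 1
  col 6: (1 - 1 borrow-in) - 1 → borrow from next column: (0+2) - 1 = 1, borrow out 1
  col 7: (1 - 1 borrow-in) - 0 → 0 - 0 = 0, borrow out 0
  col 8: (0 - 0 borrow-in) - 0 → 0 - 0 = 0, borrow out 0
  col 9: (1 - 0 borrow-in) - 0 → 1 - 0 = 1, borrow out 0
Reading bits MSB→LSB: 1001111100
Strip leading zeros: 1001111100
= 1001111100


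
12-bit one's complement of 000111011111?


Original: 000111011111
Invert all bits:
  bit 0: 0 → 1
  bit 1: 0 → 1
  bit 2: 0 → 1
  bit 3: 1 → 0
  bit 4: 1 → 0
  bit 5: 1 → 0
  bit 6: 0 → 1
  bit 7: 1 → 0
  bit 8: 1 → 0
  bit 9: 1 → 0
  bit 10: 1 → 0
  bit 11: 1 → 0
= 111000100000


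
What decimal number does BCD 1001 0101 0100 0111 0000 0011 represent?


Each 4-bit group → digit:
  1001 → 9
  0101 → 5
  0100 → 4
  0111 → 7
  0000 → 0
  0011 → 3
= 954703


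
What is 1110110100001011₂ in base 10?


Positional values:
Bit 0: 1 × 2^0 = 1
Bit 1: 1 × 2^1 = 2
Bit 3: 1 × 2^3 = 8
Bit 8: 1 × 2^8 = 256
Bit 10: 1 × 2^10 = 1024
Bit 11: 1 × 2^11 = 2048
Bit 13: 1 × 2^13 = 8192
Bit 14: 1 × 2^14 = 16384
Bit 15: 1 × 2^15 = 32768
Sum = 1 + 2 + 8 + 256 + 1024 + 2048 + 8192 + 16384 + 32768
= 60683


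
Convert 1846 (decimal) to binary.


Divide by 2 repeatedly:
1846 ÷ 2 = 923 remainder 0
923 ÷ 2 = 461 remainder 1
461 ÷ 2 = 230 remainder 1
230 ÷ 2 = 115 remainder 0
115 ÷ 2 = 57 remainder 1
57 ÷ 2 = 28 remainder 1
28 ÷ 2 = 14 remainder 0
14 ÷ 2 = 7 remainder 0
7 ÷ 2 = 3 remainder 1
3 ÷ 2 = 1 remainder 1
1 ÷ 2 = 0 remainder 1
Reading remainders bottom-up:
= 11100110110


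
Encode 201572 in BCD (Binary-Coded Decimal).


Each digit → 4-bit binary:
  2 → 0010
  0 → 0000
  1 → 0001
  5 → 0101
  7 → 0111
  2 → 0010
= 0010 0000 0001 0101 0111 0010


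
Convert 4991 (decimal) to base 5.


Divide by 5 repeatedly:
4991 ÷ 5 = 998 remainder 1
998 ÷ 5 = 199 remainder 3
199 ÷ 5 = 39 remainder 4
39 ÷ 5 = 7 remainder 4
7 ÷ 5 = 1 remainder 2
1 ÷ 5 = 0 remainder 1
Reading remainders bottom-up:
= 124431


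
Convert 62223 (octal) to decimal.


Positional values:
Position 0: 3 × 8^0 = 3
Position 1: 2 × 8^1 = 16
Position 2: 2 × 8^2 = 128
Position 3: 2 × 8^3 = 1024
Position 4: 6 × 8^4 = 24576
Sum = 3 + 16 + 128 + 1024 + 24576
= 25747


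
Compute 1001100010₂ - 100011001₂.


Align and subtract column by column (LSB to MSB, borrowing when needed):
  1001100010
- 0100011001
  ----------
  col 0: (0 - 0 borrow-in) - 1 → borrow from next column: (0+2) - 1 = 1, borrow out 1
  col 1: (1 - 1 borrow-in) - 0 → 0 - 0 = 0, borrow out 0
  col 2: (0 - 0 borrow-in) - 0 → 0 - 0 = 0, borrow out 0
  col 3: (0 - 0 borrow-in) - 1 → borrow from next column: (0+2) - 1 = 1, borrow out 1
  col 4: (0 - 1 borrow-in) - 1 → borrow from next column: (-1+2) - 1 = 0, borrow out 1
  col 5: (1 - 1 borrow-in) - 0 → 0 - 0 = 0, borrow out 0
  col 6: (1 - 0 borrow-in) - 0 → 1 - 0 = 1, borrow out 0
  col 7: (0 - 0 borrow-in) - 0 → 0 - 0 = 0, borrow out 0
  col 8: (0 - 0 borrow-in) - 1 → borrow from next column: (0+2) - 1 = 1, borrow out 1
  col 9: (1 - 1 borrow-in) - 0 → 0 - 0 = 0, borrow out 0
Reading bits MSB→LSB: 0101001001
Strip leading zeros: 101001001
= 101001001


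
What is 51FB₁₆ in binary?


Each hex digit → 4 binary bits:
  5 = 0101
  1 = 0001
  F = 1111
  B = 1011
Concatenate: 0101 0001 1111 1011
= 0101000111111011


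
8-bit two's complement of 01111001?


Original: 01111001
Step 1 - Invert all bits: 10000110
Step 2 - Add 1: 10000110 + 1
= 10000111 (represents -121)


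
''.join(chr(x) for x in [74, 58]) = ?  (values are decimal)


Codes (decimal): 74 58
Per-code ASCII lookup:
  74  (range 65-90: uppercase, 74 - 65 = 9) → 'J'
  58  (special character) → ':'
= 'J:'


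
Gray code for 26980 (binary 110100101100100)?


Binary: 110100101100100
Gray code: G = B XOR (B >> 1)
B >> 1 = 011010010110010
110100101100100 XOR 011010010110010:
  1 XOR 0 = 1
  1 XOR 1 = 0
  0 XOR 1 = 1
  1 XOR 0 = 1
  0 XOR 1 = 1
  0 XOR 0 = 0
  1 XOR 0 = 1
  0 XOR 1 = 1
  1 XOR 0 = 1
  1 XOR 1 = 0
  0 XOR 1 = 1
  0 XOR 0 = 0
  1 XOR 0 = 1
  0 XOR 1 = 1
  0 XOR 0 = 0
= 101110111010110


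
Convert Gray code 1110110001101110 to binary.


Gray code: 1110110001101110
MSB stays the same: 1
Each subsequent bit = prev_binary XOR current_gray:
  B[1] = 1 XOR 1 = 0
  B[2] = 0 XOR 1 = 1
  B[3] = 1 XOR 0 = 1
  B[4] = 1 XOR 1 = 0
  B[5] = 0 XOR 1 = 1
  B[6] = 1 XOR 0 = 1
  B[7] = 1 XOR 0 = 1
  B[8] = 1 XOR 0 = 1
  B[9] = 1 XOR 1 = 0
  B[10] = 0 XOR 1 = 1
  B[11] = 1 XOR 0 = 1
  B[12] = 1 XOR 1 = 0
  B[13] = 0 XOR 1 = 1
  B[14] = 1 XOR 1 = 0
  B[15] = 0 XOR 0 = 0
= 1011011110110100 (47028 decimal)


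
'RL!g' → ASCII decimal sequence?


String: 'RL!g'  (4 characters)
Per-character ASCII lookup:
  'R': uppercase starts at 65: 'R' = 65 + 17 = 82
  'L': uppercase starts at 65: 'L' = 65 + 11 = 76
  '!': special character: '!' = 33
  'g': lowercase starts at 97: 'g' = 97 + 6 = 103
= 82 76 33 103


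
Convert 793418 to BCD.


Each digit → 4-bit binary:
  7 → 0111
  9 → 1001
  3 → 0011
  4 → 0100
  1 → 0001
  8 → 1000
= 0111 1001 0011 0100 0001 1000


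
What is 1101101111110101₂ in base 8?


Group into 3-bit groups: 001101101111110101
  001 = 1
  101 = 5
  101 = 5
  111 = 7
  110 = 6
  101 = 5
= 0o155765


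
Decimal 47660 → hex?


Divide by 16 repeatedly:
47660 ÷ 16 = 2978 remainder 12 (C)
2978 ÷ 16 = 186 remainder 2 (2)
186 ÷ 16 = 11 remainder 10 (A)
11 ÷ 16 = 0 remainder 11 (B)
Reading remainders bottom-up:
= 0xBA2C


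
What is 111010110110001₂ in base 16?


Group into 4-bit nibbles: 0111010110110001
  0111 = 7
  0101 = 5
  1011 = B
  0001 = 1
= 0x75B1


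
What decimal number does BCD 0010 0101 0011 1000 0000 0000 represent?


Each 4-bit group → digit:
  0010 → 2
  0101 → 5
  0011 → 3
  1000 → 8
  0000 → 0
  0000 → 0
= 253800


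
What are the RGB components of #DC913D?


Hex: #DC913D
R = DC₁₆ = 220
G = 91₁₆ = 145
B = 3D₁₆ = 61
= RGB(220, 145, 61)


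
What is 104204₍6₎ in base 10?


Positional values (base 6):
  4 × 6^0 = 4 × 1 = 4
  0 × 6^1 = 0 × 6 = 0
  2 × 6^2 = 2 × 36 = 72
  4 × 6^3 = 4 × 216 = 864
  0 × 6^4 = 0 × 1296 = 0
  1 × 6^5 = 1 × 7776 = 7776
Sum = 4 + 0 + 72 + 864 + 0 + 7776
= 8716


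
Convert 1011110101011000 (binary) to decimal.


Positional values:
Bit 3: 1 × 2^3 = 8
Bit 4: 1 × 2^4 = 16
Bit 6: 1 × 2^6 = 64
Bit 8: 1 × 2^8 = 256
Bit 10: 1 × 2^10 = 1024
Bit 11: 1 × 2^11 = 2048
Bit 12: 1 × 2^12 = 4096
Bit 13: 1 × 2^13 = 8192
Bit 15: 1 × 2^15 = 32768
Sum = 8 + 16 + 64 + 256 + 1024 + 2048 + 4096 + 8192 + 32768
= 48472


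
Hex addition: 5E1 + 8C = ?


Align and add column by column (LSB to MSB, each column mod 16 with carry):
  05E1
+ 008C
  ----
  col 0: 1(1) + C(12) + 0 (carry in) = 13 → D(13), carry out 0
  col 1: E(14) + 8(8) + 0 (carry in) = 22 → 6(6), carry out 1
  col 2: 5(5) + 0(0) + 1 (carry in) = 6 → 6(6), carry out 0
  col 3: 0(0) + 0(0) + 0 (carry in) = 0 → 0(0), carry out 0
Reading digits MSB→LSB: 066D
Strip leading zeros: 66D
= 0x66D


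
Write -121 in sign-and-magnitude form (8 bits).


Sign bit: 1 (negative)
Magnitude: 121 = 1111001
= 11111001


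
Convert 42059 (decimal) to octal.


Divide by 8 repeatedly:
42059 ÷ 8 = 5257 remainder 3
5257 ÷ 8 = 657 remainder 1
657 ÷ 8 = 82 remainder 1
82 ÷ 8 = 10 remainder 2
10 ÷ 8 = 1 remainder 2
1 ÷ 8 = 0 remainder 1
Reading remainders bottom-up:
= 0o122113


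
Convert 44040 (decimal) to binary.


Divide by 2 repeatedly:
44040 ÷ 2 = 22020 remainder 0
22020 ÷ 2 = 11010 remainder 0
11010 ÷ 2 = 5505 remainder 0
5505 ÷ 2 = 2752 remainder 1
2752 ÷ 2 = 1376 remainder 0
1376 ÷ 2 = 688 remainder 0
688 ÷ 2 = 344 remainder 0
344 ÷ 2 = 172 remainder 0
172 ÷ 2 = 86 remainder 0
86 ÷ 2 = 43 remainder 0
43 ÷ 2 = 21 remainder 1
21 ÷ 2 = 10 remainder 1
10 ÷ 2 = 5 remainder 0
5 ÷ 2 = 2 remainder 1
2 ÷ 2 = 1 remainder 0
1 ÷ 2 = 0 remainder 1
Reading remainders bottom-up:
= 1010110000001000


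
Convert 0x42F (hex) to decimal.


Positional values:
Position 0: F × 16^0 = 15 × 1 = 15
Position 1: 2 × 16^1 = 2 × 16 = 32
Position 2: 4 × 16^2 = 4 × 256 = 1024
Sum = 15 + 32 + 1024
= 1071


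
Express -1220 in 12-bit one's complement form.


Original: 010011000100
Invert all bits:
  bit 0: 0 → 1
  bit 1: 1 → 0
  bit 2: 0 → 1
  bit 3: 0 → 1
  bit 4: 1 → 0
  bit 5: 1 → 0
  bit 6: 0 → 1
  bit 7: 0 → 1
  bit 8: 0 → 1
  bit 9: 1 → 0
  bit 10: 0 → 1
  bit 11: 0 → 1
= 101100111011


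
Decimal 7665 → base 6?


Divide by 6 repeatedly:
7665 ÷ 6 = 1277 remainder 3
1277 ÷ 6 = 212 remainder 5
212 ÷ 6 = 35 remainder 2
35 ÷ 6 = 5 remainder 5
5 ÷ 6 = 0 remainder 5
Reading remainders bottom-up:
= 55253


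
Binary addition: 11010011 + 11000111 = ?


Align and add column by column (LSB to MSB, carry propagating):
  011010011
+ 011000111
  ---------
  col 0: 1 + 1 + 0 (carry in) = 2 → bit 0, carry out 1
  col 1: 1 + 1 + 1 (carry in) = 3 → bit 1, carry out 1
  col 2: 0 + 1 + 1 (carry in) = 2 → bit 0, carry out 1
  col 3: 0 + 0 + 1 (carry in) = 1 → bit 1, carry out 0
  col 4: 1 + 0 + 0 (carry in) = 1 → bit 1, carry out 0
  col 5: 0 + 0 + 0 (carry in) = 0 → bit 0, carry out 0
  col 6: 1 + 1 + 0 (carry in) = 2 → bit 0, carry out 1
  col 7: 1 + 1 + 1 (carry in) = 3 → bit 1, carry out 1
  col 8: 0 + 0 + 1 (carry in) = 1 → bit 1, carry out 0
Reading bits MSB→LSB: 110011010
Strip leading zeros: 110011010
= 110011010


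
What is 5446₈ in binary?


Each octal digit → 3 binary bits:
  5 = 101
  4 = 100
  4 = 100
  6 = 110
Concatenate: 101 100 100 110
= 101100100110


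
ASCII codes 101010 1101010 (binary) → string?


Codes (binary): 101010 1101010
Per-code ASCII lookup:
  101010 = 42  (special character) → '*'
  1101010 = 106  (range 97-122: lowercase, 106 - 97 = 9) → 'j'
= '*j'


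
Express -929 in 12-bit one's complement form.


Original: 001110100001
Invert all bits:
  bit 0: 0 → 1
  bit 1: 0 → 1
  bit 2: 1 → 0
  bit 3: 1 → 0
  bit 4: 1 → 0
  bit 5: 0 → 1
  bit 6: 1 → 0
  bit 7: 0 → 1
  bit 8: 0 → 1
  bit 9: 0 → 1
  bit 10: 0 → 1
  bit 11: 1 → 0
= 110001011110
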